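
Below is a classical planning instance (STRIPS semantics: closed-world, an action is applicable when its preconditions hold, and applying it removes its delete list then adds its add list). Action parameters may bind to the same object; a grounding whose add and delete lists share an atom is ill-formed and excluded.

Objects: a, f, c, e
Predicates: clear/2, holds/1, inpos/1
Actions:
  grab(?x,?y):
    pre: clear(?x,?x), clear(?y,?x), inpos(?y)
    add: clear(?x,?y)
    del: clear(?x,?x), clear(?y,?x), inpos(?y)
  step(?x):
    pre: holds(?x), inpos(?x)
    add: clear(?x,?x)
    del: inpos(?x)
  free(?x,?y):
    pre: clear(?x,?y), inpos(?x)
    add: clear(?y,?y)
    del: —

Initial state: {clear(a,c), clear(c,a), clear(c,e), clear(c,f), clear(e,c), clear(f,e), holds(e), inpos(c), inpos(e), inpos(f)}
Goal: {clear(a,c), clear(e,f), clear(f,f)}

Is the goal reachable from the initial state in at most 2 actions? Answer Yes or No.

1. step(e)  →  {clear(a,c), clear(c,a), clear(c,e), clear(c,f), clear(e,c), clear(e,e), clear(f,e), holds(e), inpos(c), inpos(f)}
2. grab(e,f)  →  {clear(a,c), clear(c,a), clear(c,e), clear(c,f), clear(e,c), clear(e,f), holds(e), inpos(c)}
3. free(c,f)  →  {clear(a,c), clear(c,a), clear(c,e), clear(c,f), clear(e,c), clear(e,f), clear(f,f), holds(e), inpos(c)}
optimal plan length = 3; 3 > 2

No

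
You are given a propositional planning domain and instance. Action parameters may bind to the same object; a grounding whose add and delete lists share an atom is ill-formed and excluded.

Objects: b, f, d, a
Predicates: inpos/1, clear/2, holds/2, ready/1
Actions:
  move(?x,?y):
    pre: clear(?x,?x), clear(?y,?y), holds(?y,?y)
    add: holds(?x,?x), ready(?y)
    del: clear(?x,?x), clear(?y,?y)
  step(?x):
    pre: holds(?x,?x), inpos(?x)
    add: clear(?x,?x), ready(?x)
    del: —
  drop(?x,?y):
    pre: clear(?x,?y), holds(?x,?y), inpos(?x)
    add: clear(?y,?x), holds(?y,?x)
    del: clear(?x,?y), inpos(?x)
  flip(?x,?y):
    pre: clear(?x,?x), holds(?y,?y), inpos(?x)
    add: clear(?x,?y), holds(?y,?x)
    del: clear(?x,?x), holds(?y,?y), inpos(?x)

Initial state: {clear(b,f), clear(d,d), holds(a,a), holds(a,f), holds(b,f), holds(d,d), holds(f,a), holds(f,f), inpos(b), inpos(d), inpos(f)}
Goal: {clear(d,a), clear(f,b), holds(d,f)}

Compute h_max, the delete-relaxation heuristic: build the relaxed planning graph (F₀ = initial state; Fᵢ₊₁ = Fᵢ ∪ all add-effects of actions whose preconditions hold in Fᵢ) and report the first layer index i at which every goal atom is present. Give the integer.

F0 = init (11 atoms)
F1 = F0 ∪ {clear(d,a), clear(d,f), clear(f,b), clear(f,f), holds(a,d), holds(f,b), holds(f,d), ready(d), ready(f)}  (20 atoms)
F2 = F1 ∪ {clear(f,a), clear(f,d), holds(d,f)}  (23 atoms)
goal ⊆ F2  ⇒  h_max = 2

2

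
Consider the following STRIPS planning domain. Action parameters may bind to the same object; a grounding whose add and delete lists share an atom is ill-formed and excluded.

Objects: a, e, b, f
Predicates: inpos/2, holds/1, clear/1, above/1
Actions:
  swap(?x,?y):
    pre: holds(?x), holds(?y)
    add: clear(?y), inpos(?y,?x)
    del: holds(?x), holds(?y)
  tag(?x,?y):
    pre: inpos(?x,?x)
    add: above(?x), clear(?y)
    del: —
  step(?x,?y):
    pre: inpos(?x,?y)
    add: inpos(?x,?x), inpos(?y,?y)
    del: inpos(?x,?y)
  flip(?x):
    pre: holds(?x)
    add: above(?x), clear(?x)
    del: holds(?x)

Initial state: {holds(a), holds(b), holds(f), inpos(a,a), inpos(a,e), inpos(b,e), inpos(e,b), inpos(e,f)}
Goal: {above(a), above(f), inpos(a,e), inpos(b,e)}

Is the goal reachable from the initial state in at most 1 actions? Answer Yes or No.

No

1. tag(a,a)  →  {above(a), clear(a), holds(a), holds(b), holds(f), inpos(a,a), inpos(a,e), inpos(b,e), inpos(e,b), inpos(e,f)}
2. flip(f)  →  {above(a), above(f), clear(a), clear(f), holds(a), holds(b), inpos(a,a), inpos(a,e), inpos(b,e), inpos(e,b), inpos(e,f)}
optimal plan length = 2; 2 > 1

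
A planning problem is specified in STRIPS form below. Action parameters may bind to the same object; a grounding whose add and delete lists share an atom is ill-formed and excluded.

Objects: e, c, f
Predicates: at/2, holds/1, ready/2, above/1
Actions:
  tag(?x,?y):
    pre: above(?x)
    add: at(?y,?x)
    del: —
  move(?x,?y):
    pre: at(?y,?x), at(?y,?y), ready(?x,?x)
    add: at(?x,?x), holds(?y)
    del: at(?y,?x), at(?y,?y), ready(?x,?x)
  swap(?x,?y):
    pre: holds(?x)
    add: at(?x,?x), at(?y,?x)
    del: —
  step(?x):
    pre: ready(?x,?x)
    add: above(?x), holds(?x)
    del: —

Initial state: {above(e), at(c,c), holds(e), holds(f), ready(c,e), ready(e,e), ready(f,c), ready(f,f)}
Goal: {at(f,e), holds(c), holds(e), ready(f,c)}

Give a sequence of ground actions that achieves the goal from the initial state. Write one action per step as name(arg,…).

1. tag(e,c)  →  {above(e), at(c,c), at(c,e), holds(e), holds(f), ready(c,e), ready(e,e), ready(f,c), ready(f,f)}
2. tag(e,f)  →  {above(e), at(c,c), at(c,e), at(f,e), holds(e), holds(f), ready(c,e), ready(e,e), ready(f,c), ready(f,f)}
3. move(e,c)  →  {above(e), at(e,e), at(f,e), holds(c), holds(e), holds(f), ready(c,e), ready(f,c), ready(f,f)}

tag(e,c); tag(e,f); move(e,c)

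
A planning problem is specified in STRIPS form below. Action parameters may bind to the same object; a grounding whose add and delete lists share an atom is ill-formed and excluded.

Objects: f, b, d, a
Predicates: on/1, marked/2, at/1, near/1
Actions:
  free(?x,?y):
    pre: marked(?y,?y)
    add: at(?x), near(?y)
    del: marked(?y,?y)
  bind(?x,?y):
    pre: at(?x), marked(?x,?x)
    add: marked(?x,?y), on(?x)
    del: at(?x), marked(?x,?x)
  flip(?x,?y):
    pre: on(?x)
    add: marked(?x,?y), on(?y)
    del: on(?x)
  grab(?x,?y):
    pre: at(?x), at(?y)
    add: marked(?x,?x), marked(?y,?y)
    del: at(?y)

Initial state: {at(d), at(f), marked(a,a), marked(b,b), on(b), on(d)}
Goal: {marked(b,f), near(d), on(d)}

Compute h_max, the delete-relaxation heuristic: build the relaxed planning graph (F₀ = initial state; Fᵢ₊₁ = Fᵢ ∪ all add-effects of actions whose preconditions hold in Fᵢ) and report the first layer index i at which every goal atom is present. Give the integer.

2

F0 = init (6 atoms)
F1 = F0 ∪ {at(a), at(b), marked(b,a), marked(b,d), marked(b,f), marked(d,a), marked(d,b), marked(d,d), marked(d,f), marked(f,f), near(a), near(b), on(a), on(f)}  (20 atoms)
F2 = F1 ∪ {marked(a,b), marked(a,d), marked(a,f), marked(f,a), marked(f,b), marked(f,d), near(d), near(f)}  (28 atoms)
goal ⊆ F2  ⇒  h_max = 2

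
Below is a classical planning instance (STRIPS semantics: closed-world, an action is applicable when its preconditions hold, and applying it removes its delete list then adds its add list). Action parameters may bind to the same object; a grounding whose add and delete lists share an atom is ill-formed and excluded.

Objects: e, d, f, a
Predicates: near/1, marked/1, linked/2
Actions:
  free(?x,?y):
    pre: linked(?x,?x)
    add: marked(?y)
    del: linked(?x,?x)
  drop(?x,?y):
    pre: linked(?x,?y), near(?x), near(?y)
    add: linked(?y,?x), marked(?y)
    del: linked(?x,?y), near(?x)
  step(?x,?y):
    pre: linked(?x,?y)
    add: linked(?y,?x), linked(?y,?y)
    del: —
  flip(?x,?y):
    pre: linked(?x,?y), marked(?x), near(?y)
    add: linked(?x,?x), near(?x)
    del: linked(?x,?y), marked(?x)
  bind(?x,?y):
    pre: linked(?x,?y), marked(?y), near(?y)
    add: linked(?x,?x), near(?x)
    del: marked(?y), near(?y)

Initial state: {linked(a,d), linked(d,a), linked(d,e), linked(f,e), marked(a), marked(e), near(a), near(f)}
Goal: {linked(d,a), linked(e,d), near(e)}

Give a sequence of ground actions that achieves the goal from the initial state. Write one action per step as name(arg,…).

step(d,e); step(f,e); flip(e,f)

1. step(d,e)  →  {linked(a,d), linked(d,a), linked(d,e), linked(e,d), linked(e,e), linked(f,e), marked(a), marked(e), near(a), near(f)}
2. step(f,e)  →  {linked(a,d), linked(d,a), linked(d,e), linked(e,d), linked(e,e), linked(e,f), linked(f,e), marked(a), marked(e), near(a), near(f)}
3. flip(e,f)  →  {linked(a,d), linked(d,a), linked(d,e), linked(e,d), linked(e,e), linked(f,e), marked(a), near(a), near(e), near(f)}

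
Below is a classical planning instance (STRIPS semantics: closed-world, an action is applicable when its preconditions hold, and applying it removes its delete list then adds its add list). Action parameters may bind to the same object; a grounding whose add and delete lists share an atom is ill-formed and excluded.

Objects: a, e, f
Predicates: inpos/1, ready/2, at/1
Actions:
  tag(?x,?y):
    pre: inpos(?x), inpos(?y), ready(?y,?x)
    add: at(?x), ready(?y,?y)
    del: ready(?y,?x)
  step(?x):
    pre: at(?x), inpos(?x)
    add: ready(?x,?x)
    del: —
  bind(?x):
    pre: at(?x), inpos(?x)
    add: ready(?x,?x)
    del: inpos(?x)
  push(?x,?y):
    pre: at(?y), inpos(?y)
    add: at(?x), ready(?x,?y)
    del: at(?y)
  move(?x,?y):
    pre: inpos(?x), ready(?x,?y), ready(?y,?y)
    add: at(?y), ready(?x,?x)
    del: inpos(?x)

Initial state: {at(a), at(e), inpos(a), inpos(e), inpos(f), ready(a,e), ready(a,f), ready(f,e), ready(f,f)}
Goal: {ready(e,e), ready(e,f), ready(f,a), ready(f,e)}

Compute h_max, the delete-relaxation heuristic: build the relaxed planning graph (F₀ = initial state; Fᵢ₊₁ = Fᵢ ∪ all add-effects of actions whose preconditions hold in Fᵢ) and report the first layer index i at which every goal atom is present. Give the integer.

F0 = init (9 atoms)
F1 = F0 ∪ {at(f), ready(a,a), ready(e,a), ready(e,e), ready(f,a)}  (14 atoms)
F2 = F1 ∪ {ready(e,f)}  (15 atoms)
goal ⊆ F2  ⇒  h_max = 2

2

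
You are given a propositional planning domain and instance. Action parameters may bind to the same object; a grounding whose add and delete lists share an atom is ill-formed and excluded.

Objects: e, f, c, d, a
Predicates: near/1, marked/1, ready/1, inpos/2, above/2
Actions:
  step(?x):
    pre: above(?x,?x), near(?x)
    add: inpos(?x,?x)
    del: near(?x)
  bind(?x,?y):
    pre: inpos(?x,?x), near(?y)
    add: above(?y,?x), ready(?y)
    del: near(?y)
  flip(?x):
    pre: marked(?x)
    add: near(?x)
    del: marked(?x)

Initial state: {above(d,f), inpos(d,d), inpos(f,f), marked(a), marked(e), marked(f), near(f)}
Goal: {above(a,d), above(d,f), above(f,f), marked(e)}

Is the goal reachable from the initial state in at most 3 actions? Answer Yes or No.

Yes

1. bind(f,f)  →  {above(d,f), above(f,f), inpos(d,d), inpos(f,f), marked(a), marked(e), marked(f), ready(f)}
2. flip(a)  →  {above(d,f), above(f,f), inpos(d,d), inpos(f,f), marked(e), marked(f), near(a), ready(f)}
3. bind(d,a)  →  {above(a,d), above(d,f), above(f,f), inpos(d,d), inpos(f,f), marked(e), marked(f), ready(a), ready(f)}
optimal plan length = 3; 3 ≤ 3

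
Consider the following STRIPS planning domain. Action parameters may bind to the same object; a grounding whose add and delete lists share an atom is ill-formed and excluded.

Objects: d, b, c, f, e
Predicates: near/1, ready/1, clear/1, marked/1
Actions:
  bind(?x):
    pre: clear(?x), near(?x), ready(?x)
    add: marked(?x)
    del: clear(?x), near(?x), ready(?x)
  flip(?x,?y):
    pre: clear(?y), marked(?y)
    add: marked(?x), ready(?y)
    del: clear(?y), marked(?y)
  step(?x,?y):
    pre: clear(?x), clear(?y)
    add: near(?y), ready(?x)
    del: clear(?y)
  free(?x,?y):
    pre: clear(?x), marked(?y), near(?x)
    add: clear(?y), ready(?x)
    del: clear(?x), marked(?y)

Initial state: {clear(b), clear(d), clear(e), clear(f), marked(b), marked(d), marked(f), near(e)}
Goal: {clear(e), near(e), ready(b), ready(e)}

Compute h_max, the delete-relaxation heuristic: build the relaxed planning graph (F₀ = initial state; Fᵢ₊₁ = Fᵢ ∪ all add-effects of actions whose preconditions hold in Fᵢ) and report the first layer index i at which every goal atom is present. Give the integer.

F0 = init (8 atoms)
F1 = F0 ∪ {marked(c), marked(e), near(b), near(d), near(f), ready(b), ready(d), ready(e), ready(f)}  (17 atoms)
goal ⊆ F1  ⇒  h_max = 1

1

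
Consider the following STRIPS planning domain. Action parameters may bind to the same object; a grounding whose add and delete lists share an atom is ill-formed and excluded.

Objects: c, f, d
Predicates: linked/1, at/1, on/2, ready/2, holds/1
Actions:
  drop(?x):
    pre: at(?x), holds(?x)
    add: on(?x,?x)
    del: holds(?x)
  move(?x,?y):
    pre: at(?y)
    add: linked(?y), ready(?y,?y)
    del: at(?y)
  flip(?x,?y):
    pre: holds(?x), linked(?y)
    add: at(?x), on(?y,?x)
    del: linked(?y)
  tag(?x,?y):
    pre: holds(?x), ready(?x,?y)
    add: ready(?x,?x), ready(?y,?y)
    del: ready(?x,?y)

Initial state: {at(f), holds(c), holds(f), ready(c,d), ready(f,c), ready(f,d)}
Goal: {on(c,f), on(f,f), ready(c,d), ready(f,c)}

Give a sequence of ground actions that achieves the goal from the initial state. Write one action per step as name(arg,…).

move(c,f); flip(c,f); move(c,c); flip(f,c); drop(f)

1. move(c,f)  →  {holds(c), holds(f), linked(f), ready(c,d), ready(f,c), ready(f,d), ready(f,f)}
2. flip(c,f)  →  {at(c), holds(c), holds(f), on(f,c), ready(c,d), ready(f,c), ready(f,d), ready(f,f)}
3. move(c,c)  →  {holds(c), holds(f), linked(c), on(f,c), ready(c,c), ready(c,d), ready(f,c), ready(f,d), ready(f,f)}
4. flip(f,c)  →  {at(f), holds(c), holds(f), on(c,f), on(f,c), ready(c,c), ready(c,d), ready(f,c), ready(f,d), ready(f,f)}
5. drop(f)  →  {at(f), holds(c), on(c,f), on(f,c), on(f,f), ready(c,c), ready(c,d), ready(f,c), ready(f,d), ready(f,f)}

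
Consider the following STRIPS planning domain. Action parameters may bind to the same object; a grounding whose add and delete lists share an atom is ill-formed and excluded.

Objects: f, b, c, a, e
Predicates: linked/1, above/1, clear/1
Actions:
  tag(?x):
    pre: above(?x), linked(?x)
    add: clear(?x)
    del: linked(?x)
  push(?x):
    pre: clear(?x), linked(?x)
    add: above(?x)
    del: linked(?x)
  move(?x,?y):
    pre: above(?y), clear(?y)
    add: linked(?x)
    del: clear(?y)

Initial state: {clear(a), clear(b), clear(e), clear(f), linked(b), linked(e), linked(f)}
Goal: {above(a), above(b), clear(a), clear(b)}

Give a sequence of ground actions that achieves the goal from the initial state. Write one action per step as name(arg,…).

push(f); push(b); move(a,f); push(a)

1. push(f)  →  {above(f), clear(a), clear(b), clear(e), clear(f), linked(b), linked(e)}
2. push(b)  →  {above(b), above(f), clear(a), clear(b), clear(e), clear(f), linked(e)}
3. move(a,f)  →  {above(b), above(f), clear(a), clear(b), clear(e), linked(a), linked(e)}
4. push(a)  →  {above(a), above(b), above(f), clear(a), clear(b), clear(e), linked(e)}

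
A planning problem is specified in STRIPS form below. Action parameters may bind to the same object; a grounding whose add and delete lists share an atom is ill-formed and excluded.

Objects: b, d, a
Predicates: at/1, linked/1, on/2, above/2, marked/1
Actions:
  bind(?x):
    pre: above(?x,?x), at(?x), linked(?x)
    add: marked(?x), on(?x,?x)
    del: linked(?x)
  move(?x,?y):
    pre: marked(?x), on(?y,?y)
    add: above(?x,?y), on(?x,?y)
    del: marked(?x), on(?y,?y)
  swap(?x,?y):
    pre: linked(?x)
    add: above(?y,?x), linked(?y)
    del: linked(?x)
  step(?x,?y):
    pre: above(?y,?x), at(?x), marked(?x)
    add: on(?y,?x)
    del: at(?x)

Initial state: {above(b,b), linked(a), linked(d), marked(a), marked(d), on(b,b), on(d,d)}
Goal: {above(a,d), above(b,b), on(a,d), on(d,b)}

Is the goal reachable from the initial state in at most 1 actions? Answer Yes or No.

No

1. move(d,b)  →  {above(b,b), above(d,b), linked(a), linked(d), marked(a), on(d,b), on(d,d)}
2. move(a,d)  →  {above(a,d), above(b,b), above(d,b), linked(a), linked(d), on(a,d), on(d,b)}
optimal plan length = 2; 2 > 1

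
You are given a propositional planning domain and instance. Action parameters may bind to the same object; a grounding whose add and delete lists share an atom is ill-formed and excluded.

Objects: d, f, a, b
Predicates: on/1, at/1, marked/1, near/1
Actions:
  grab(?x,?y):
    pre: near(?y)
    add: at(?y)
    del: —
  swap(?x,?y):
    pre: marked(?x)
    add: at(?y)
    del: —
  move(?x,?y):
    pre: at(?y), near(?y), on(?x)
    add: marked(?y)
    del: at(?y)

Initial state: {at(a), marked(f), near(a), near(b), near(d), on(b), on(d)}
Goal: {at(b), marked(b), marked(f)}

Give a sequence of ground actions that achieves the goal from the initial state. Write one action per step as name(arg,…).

grab(d,b); move(d,b); grab(d,b)

1. grab(d,b)  →  {at(a), at(b), marked(f), near(a), near(b), near(d), on(b), on(d)}
2. move(d,b)  →  {at(a), marked(b), marked(f), near(a), near(b), near(d), on(b), on(d)}
3. grab(d,b)  →  {at(a), at(b), marked(b), marked(f), near(a), near(b), near(d), on(b), on(d)}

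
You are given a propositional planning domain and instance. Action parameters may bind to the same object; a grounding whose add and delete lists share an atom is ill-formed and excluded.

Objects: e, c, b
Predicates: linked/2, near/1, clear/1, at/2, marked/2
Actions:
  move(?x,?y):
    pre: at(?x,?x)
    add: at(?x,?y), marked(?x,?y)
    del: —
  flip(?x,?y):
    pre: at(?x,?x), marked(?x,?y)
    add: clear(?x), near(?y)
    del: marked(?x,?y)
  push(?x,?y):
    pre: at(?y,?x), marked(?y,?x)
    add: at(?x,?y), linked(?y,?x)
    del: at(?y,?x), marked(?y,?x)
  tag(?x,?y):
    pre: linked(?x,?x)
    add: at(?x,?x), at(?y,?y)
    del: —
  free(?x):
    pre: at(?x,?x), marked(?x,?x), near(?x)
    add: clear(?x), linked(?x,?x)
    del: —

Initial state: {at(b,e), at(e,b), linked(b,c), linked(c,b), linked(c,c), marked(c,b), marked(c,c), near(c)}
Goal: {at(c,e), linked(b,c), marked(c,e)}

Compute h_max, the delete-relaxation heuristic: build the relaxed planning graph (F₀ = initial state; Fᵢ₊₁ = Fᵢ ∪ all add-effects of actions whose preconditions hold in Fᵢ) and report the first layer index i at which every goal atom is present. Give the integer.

2

F0 = init (8 atoms)
F1 = F0 ∪ {at(b,b), at(c,c), at(e,e)}  (11 atoms)
F2 = F1 ∪ {at(b,c), at(c,b), at(c,e), at(e,c), clear(c), marked(b,b), marked(b,c), marked(b,e), marked(c,e), marked(e,b), marked(e,c), marked(e,e), near(b)}  (24 atoms)
goal ⊆ F2  ⇒  h_max = 2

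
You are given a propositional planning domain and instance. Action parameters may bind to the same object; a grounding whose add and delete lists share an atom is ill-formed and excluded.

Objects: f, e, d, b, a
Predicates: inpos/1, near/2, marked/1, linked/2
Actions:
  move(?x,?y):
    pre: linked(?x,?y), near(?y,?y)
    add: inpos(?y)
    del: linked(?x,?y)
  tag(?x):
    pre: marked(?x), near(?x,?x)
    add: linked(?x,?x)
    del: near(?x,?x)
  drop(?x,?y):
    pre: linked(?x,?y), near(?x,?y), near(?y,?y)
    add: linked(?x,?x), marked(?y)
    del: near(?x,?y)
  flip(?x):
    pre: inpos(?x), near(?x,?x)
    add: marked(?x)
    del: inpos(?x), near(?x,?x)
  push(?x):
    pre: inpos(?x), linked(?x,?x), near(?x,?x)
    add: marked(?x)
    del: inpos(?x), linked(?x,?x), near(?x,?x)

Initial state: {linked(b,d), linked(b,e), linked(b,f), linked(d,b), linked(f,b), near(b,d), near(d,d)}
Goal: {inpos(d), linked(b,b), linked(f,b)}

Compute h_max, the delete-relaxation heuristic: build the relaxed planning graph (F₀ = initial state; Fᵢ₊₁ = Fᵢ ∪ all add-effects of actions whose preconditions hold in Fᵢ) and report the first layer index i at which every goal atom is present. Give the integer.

F0 = init (7 atoms)
F1 = F0 ∪ {inpos(d), linked(b,b), marked(d)}  (10 atoms)
goal ⊆ F1  ⇒  h_max = 1

1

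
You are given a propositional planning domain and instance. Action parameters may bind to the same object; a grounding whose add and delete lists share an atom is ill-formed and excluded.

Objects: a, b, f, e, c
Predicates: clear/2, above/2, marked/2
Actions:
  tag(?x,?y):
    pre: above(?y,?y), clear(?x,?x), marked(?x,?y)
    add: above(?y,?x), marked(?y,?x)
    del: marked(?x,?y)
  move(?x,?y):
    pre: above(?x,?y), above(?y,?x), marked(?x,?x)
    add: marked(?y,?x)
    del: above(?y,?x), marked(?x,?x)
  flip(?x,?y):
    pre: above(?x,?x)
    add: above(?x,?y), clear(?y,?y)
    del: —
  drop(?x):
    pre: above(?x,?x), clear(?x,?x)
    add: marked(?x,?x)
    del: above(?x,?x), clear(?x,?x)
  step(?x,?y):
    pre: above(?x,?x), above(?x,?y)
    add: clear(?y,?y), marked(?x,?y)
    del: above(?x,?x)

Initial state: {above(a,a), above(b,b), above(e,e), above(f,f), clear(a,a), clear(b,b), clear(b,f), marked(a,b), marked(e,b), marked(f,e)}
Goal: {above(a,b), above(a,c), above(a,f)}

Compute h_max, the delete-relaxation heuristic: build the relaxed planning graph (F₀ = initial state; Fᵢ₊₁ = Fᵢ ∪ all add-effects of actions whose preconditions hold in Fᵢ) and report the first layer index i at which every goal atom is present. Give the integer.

1

F0 = init (10 atoms)
F1 = F0 ∪ {above(a,b), above(a,c), above(a,e), above(a,f), above(b,a), above(b,c), above(b,e), above(b,f), above(e,a), above(e,b), above(e,c), above(e,f), above(f,a), above(f,b), above(f,c), above(f,e), clear(c,c), clear(e,e), clear(f,f), marked(a,a), marked(b,a), marked(b,b), marked(e,e), marked(f,f)}  (34 atoms)
goal ⊆ F1  ⇒  h_max = 1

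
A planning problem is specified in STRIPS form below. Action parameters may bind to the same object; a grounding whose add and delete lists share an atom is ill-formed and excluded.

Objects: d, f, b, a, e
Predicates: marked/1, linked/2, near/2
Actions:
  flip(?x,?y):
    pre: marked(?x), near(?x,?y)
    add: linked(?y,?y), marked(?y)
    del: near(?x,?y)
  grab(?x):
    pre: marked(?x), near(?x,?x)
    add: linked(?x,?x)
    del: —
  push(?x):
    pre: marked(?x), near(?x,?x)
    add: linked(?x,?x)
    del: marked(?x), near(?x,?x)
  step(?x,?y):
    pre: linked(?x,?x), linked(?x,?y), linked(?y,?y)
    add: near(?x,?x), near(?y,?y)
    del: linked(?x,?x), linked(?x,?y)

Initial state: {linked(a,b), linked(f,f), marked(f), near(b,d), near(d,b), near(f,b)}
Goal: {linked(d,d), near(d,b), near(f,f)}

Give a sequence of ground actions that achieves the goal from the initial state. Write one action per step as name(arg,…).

flip(f,b); flip(b,d); step(f,f)

1. flip(f,b)  →  {linked(a,b), linked(b,b), linked(f,f), marked(b), marked(f), near(b,d), near(d,b)}
2. flip(b,d)  →  {linked(a,b), linked(b,b), linked(d,d), linked(f,f), marked(b), marked(d), marked(f), near(d,b)}
3. step(f,f)  →  {linked(a,b), linked(b,b), linked(d,d), marked(b), marked(d), marked(f), near(d,b), near(f,f)}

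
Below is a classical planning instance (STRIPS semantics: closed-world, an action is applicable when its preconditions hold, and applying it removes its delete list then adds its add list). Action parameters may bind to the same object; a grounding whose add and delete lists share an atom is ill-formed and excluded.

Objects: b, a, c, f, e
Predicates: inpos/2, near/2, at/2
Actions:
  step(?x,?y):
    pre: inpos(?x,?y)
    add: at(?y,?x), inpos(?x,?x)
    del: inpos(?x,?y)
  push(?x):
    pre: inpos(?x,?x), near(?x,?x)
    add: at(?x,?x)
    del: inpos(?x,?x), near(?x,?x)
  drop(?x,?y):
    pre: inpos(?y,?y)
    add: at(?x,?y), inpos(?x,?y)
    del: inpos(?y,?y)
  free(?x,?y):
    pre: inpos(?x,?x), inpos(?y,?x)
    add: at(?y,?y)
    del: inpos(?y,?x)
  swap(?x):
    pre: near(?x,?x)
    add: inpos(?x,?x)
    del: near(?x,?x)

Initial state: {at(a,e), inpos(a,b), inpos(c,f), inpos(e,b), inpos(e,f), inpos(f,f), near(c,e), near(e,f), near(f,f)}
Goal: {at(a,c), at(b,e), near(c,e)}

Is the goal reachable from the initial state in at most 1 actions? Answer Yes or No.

1. step(c,f)  →  {at(a,e), at(f,c), inpos(a,b), inpos(c,c), inpos(e,b), inpos(e,f), inpos(f,f), near(c,e), near(e,f), near(f,f)}
2. step(e,b)  →  {at(a,e), at(b,e), at(f,c), inpos(a,b), inpos(c,c), inpos(e,e), inpos(e,f), inpos(f,f), near(c,e), near(e,f), near(f,f)}
3. drop(a,c)  →  {at(a,c), at(a,e), at(b,e), at(f,c), inpos(a,b), inpos(a,c), inpos(e,e), inpos(e,f), inpos(f,f), near(c,e), near(e,f), near(f,f)}
optimal plan length = 3; 3 > 1

No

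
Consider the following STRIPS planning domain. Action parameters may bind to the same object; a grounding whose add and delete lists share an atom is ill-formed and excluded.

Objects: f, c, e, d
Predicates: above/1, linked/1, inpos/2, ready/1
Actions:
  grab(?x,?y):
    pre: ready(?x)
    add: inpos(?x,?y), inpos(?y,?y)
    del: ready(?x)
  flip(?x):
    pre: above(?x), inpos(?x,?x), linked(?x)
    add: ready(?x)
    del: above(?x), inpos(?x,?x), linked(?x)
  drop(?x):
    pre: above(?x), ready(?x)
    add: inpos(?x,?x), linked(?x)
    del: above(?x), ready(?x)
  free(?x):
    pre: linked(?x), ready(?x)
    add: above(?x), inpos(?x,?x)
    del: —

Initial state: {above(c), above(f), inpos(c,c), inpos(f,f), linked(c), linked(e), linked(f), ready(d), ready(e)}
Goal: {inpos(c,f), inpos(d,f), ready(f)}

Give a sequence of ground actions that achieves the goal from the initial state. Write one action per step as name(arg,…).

1. grab(d,f)  →  {above(c), above(f), inpos(c,c), inpos(d,f), inpos(f,f), linked(c), linked(e), linked(f), ready(e)}
2. flip(f)  →  {above(c), inpos(c,c), inpos(d,f), linked(c), linked(e), ready(e), ready(f)}
3. flip(c)  →  {inpos(d,f), linked(e), ready(c), ready(e), ready(f)}
4. grab(c,f)  →  {inpos(c,f), inpos(d,f), inpos(f,f), linked(e), ready(e), ready(f)}

grab(d,f); flip(f); flip(c); grab(c,f)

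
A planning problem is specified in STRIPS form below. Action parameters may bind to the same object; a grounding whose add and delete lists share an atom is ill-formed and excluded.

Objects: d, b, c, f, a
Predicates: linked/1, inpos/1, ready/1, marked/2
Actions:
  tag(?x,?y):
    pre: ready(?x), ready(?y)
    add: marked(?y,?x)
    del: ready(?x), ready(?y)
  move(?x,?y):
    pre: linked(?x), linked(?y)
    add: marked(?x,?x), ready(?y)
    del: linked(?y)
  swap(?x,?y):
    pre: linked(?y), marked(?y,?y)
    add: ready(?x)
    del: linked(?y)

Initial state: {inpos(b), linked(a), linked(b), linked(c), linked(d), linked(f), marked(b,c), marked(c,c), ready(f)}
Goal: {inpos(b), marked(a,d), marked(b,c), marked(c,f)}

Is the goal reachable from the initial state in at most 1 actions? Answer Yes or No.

No

1. move(d,d)  →  {inpos(b), linked(a), linked(b), linked(c), linked(f), marked(b,c), marked(c,c), marked(d,d), ready(d), ready(f)}
2. move(b,c)  →  {inpos(b), linked(a), linked(b), linked(f), marked(b,b), marked(b,c), marked(c,c), marked(d,d), ready(c), ready(d), ready(f)}
3. tag(f,c)  →  {inpos(b), linked(a), linked(b), linked(f), marked(b,b), marked(b,c), marked(c,c), marked(c,f), marked(d,d), ready(d)}
4. move(b,a)  →  {inpos(b), linked(b), linked(f), marked(b,b), marked(b,c), marked(c,c), marked(c,f), marked(d,d), ready(a), ready(d)}
5. tag(d,a)  →  {inpos(b), linked(b), linked(f), marked(a,d), marked(b,b), marked(b,c), marked(c,c), marked(c,f), marked(d,d)}
optimal plan length = 5; 5 > 1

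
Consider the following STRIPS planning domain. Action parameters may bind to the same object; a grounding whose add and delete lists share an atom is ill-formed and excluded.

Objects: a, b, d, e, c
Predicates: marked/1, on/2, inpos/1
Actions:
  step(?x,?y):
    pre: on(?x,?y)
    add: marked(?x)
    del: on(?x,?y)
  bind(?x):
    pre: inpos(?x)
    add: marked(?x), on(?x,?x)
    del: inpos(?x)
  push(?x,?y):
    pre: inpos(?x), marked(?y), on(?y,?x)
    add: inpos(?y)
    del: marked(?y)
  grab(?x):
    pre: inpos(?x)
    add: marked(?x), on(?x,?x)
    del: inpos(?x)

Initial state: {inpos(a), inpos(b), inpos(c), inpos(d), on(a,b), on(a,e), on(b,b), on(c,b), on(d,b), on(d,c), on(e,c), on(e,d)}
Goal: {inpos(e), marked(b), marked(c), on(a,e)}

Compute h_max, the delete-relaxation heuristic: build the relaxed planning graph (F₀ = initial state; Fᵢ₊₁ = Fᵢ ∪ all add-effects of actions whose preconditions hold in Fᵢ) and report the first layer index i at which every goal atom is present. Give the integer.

2

F0 = init (12 atoms)
F1 = F0 ∪ {marked(a), marked(b), marked(c), marked(d), marked(e), on(a,a), on(c,c), on(d,d)}  (20 atoms)
F2 = F1 ∪ {inpos(e)}  (21 atoms)
goal ⊆ F2  ⇒  h_max = 2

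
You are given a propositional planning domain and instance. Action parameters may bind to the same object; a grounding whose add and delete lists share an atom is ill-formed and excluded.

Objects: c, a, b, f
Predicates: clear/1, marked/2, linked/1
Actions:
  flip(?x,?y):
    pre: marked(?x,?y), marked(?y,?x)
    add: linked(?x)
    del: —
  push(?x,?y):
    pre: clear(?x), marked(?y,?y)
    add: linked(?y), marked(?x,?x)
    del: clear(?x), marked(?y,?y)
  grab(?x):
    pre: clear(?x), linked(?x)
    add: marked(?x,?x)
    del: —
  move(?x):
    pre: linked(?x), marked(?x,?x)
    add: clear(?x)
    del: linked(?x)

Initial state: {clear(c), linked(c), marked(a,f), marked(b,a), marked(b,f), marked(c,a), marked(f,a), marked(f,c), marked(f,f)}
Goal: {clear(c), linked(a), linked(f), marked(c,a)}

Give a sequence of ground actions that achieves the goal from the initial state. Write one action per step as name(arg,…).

1. flip(a,f)  →  {clear(c), linked(a), linked(c), marked(a,f), marked(b,a), marked(b,f), marked(c,a), marked(f,a), marked(f,c), marked(f,f)}
2. flip(f,a)  →  {clear(c), linked(a), linked(c), linked(f), marked(a,f), marked(b,a), marked(b,f), marked(c,a), marked(f,a), marked(f,c), marked(f,f)}

flip(a,f); flip(f,a)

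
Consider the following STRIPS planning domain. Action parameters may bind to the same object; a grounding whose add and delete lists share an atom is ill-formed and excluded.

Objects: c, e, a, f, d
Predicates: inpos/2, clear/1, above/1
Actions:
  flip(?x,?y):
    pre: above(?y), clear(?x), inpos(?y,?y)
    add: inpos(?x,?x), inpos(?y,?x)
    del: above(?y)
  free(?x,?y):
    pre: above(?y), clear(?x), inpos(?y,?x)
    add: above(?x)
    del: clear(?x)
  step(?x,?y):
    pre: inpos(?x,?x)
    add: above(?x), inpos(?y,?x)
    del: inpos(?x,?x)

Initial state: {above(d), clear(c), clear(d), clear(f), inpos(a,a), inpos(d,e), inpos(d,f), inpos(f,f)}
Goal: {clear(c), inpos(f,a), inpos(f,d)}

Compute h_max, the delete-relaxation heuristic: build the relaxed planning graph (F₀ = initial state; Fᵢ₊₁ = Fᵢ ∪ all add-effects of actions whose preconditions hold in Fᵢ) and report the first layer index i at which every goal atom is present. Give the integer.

2

F0 = init (8 atoms)
F1 = F0 ∪ {above(a), above(f), inpos(a,f), inpos(c,a), inpos(c,f), inpos(d,a), inpos(e,a), inpos(e,f), inpos(f,a)}  (17 atoms)
F2 = F1 ∪ {inpos(a,c), inpos(a,d), inpos(c,c), inpos(d,d), inpos(f,c), inpos(f,d)}  (23 atoms)
goal ⊆ F2  ⇒  h_max = 2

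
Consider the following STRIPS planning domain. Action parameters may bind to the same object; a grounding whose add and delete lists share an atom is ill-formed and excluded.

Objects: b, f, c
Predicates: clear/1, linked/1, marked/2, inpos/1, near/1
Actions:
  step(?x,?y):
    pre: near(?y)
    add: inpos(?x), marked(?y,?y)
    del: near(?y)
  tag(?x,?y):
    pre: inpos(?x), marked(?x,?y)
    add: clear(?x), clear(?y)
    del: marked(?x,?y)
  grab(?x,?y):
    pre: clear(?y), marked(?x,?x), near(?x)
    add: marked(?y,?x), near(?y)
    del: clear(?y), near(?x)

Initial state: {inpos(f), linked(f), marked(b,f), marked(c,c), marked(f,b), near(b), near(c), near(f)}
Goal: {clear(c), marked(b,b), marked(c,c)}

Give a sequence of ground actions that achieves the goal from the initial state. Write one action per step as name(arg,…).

step(c,b); tag(c,c); step(b,c)

1. step(c,b)  →  {inpos(c), inpos(f), linked(f), marked(b,b), marked(b,f), marked(c,c), marked(f,b), near(c), near(f)}
2. tag(c,c)  →  {clear(c), inpos(c), inpos(f), linked(f), marked(b,b), marked(b,f), marked(f,b), near(c), near(f)}
3. step(b,c)  →  {clear(c), inpos(b), inpos(c), inpos(f), linked(f), marked(b,b), marked(b,f), marked(c,c), marked(f,b), near(f)}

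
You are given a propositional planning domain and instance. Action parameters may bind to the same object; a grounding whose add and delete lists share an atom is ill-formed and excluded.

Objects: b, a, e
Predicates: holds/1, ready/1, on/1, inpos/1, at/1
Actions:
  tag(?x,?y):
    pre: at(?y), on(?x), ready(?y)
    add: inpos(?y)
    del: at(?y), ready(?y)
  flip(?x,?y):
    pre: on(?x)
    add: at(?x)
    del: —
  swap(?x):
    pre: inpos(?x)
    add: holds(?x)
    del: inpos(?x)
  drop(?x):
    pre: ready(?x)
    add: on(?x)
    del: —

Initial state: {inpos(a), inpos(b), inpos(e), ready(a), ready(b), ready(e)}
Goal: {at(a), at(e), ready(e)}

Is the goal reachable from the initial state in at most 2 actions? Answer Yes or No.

No

1. drop(a)  →  {inpos(a), inpos(b), inpos(e), on(a), ready(a), ready(b), ready(e)}
2. flip(a,b)  →  {at(a), inpos(a), inpos(b), inpos(e), on(a), ready(a), ready(b), ready(e)}
3. drop(e)  →  {at(a), inpos(a), inpos(b), inpos(e), on(a), on(e), ready(a), ready(b), ready(e)}
4. flip(e,b)  →  {at(a), at(e), inpos(a), inpos(b), inpos(e), on(a), on(e), ready(a), ready(b), ready(e)}
optimal plan length = 4; 4 > 2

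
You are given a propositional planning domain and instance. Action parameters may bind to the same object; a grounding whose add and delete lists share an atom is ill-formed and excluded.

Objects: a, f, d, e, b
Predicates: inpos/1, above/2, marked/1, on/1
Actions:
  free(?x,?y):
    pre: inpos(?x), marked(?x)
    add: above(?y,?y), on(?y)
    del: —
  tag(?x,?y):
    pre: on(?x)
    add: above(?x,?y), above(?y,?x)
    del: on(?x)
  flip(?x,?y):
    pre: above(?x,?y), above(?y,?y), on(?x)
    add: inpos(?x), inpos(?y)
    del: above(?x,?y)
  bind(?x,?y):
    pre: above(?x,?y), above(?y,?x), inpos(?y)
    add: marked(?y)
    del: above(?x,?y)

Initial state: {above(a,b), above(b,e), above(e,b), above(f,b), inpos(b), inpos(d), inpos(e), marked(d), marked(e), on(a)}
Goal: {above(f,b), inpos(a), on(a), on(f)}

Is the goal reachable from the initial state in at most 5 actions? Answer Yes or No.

Yes

1. free(d,a)  →  {above(a,a), above(a,b), above(b,e), above(e,b), above(f,b), inpos(b), inpos(d), inpos(e), marked(d), marked(e), on(a)}
2. free(d,f)  →  {above(a,a), above(a,b), above(b,e), above(e,b), above(f,b), above(f,f), inpos(b), inpos(d), inpos(e), marked(d), marked(e), on(a), on(f)}
3. flip(a,a)  →  {above(a,b), above(b,e), above(e,b), above(f,b), above(f,f), inpos(a), inpos(b), inpos(d), inpos(e), marked(d), marked(e), on(a), on(f)}
optimal plan length = 3; 3 ≤ 5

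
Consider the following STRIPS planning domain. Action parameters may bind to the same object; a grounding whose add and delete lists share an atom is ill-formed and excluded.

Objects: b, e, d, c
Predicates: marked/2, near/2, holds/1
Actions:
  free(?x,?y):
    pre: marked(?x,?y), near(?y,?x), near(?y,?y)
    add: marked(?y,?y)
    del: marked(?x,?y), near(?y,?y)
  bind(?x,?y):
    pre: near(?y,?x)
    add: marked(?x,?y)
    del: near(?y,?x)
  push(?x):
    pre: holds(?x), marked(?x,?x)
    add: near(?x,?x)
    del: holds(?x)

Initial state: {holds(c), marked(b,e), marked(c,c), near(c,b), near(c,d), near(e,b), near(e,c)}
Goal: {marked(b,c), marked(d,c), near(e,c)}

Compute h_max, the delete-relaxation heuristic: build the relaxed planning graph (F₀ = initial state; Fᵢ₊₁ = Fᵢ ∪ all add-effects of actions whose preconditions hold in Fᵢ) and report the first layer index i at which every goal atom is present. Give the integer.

F0 = init (7 atoms)
F1 = F0 ∪ {marked(b,c), marked(c,e), marked(d,c), near(c,c)}  (11 atoms)
goal ⊆ F1  ⇒  h_max = 1

1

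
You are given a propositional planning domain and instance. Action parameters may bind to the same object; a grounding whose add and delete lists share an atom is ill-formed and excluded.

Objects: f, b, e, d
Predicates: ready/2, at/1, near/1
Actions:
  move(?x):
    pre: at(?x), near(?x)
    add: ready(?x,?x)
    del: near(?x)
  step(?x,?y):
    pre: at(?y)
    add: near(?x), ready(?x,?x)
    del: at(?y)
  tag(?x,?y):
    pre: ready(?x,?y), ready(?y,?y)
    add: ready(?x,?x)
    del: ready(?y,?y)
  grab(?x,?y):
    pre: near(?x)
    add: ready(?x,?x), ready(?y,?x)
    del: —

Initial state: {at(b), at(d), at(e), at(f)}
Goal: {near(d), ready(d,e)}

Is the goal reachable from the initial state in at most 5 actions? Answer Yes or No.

Yes

1. step(e,f)  →  {at(b), at(d), at(e), near(e), ready(e,e)}
2. step(d,b)  →  {at(d), at(e), near(d), near(e), ready(d,d), ready(e,e)}
3. grab(e,d)  →  {at(d), at(e), near(d), near(e), ready(d,d), ready(d,e), ready(e,e)}
optimal plan length = 3; 3 ≤ 5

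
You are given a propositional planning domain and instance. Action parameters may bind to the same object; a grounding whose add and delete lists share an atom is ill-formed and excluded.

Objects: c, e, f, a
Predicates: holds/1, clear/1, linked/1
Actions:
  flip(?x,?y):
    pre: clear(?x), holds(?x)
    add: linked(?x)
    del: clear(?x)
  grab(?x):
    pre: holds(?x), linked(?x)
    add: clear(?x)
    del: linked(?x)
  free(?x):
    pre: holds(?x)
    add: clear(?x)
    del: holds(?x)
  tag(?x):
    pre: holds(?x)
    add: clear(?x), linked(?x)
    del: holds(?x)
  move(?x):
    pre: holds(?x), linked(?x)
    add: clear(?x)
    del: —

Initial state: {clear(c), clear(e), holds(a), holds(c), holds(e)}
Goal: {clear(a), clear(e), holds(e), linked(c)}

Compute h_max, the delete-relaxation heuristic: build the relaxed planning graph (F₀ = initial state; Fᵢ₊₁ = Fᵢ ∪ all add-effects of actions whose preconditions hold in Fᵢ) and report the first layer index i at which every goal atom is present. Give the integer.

F0 = init (5 atoms)
F1 = F0 ∪ {clear(a), linked(a), linked(c), linked(e)}  (9 atoms)
goal ⊆ F1  ⇒  h_max = 1

1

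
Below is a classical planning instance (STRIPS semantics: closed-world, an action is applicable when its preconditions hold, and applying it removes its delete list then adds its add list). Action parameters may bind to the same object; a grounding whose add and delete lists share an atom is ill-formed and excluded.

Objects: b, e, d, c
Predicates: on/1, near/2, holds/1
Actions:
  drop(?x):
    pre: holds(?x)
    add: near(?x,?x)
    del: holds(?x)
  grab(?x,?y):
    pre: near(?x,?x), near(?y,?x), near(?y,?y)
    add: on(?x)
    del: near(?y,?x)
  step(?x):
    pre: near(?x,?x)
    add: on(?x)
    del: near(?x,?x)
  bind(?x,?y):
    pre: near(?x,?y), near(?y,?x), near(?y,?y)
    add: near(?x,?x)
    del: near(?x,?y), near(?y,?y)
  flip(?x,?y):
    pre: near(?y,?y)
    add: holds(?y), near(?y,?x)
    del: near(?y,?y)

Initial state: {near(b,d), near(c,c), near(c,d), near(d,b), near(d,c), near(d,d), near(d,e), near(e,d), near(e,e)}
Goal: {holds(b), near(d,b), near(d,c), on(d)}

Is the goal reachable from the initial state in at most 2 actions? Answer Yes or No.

No

1. grab(d,e)  →  {near(b,d), near(c,c), near(c,d), near(d,b), near(d,c), near(d,d), near(d,e), near(e,e), on(d)}
2. bind(b,d)  →  {near(b,b), near(c,c), near(c,d), near(d,b), near(d,c), near(d,e), near(e,e), on(d)}
3. flip(e,b)  →  {holds(b), near(b,e), near(c,c), near(c,d), near(d,b), near(d,c), near(d,e), near(e,e), on(d)}
optimal plan length = 3; 3 > 2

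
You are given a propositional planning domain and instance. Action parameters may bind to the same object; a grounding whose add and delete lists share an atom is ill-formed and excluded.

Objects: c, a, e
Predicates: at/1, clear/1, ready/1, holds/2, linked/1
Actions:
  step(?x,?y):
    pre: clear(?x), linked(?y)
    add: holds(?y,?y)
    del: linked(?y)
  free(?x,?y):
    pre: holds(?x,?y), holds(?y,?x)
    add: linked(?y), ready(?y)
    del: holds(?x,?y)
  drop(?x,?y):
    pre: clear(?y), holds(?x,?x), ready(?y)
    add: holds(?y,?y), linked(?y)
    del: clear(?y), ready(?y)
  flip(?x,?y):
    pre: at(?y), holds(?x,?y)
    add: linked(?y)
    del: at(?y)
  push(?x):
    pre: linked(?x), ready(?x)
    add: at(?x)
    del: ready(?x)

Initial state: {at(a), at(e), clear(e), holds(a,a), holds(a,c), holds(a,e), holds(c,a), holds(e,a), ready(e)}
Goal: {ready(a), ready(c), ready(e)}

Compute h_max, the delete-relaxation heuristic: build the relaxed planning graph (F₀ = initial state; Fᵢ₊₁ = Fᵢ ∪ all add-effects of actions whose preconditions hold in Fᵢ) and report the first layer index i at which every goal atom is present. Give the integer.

F0 = init (9 atoms)
F1 = F0 ∪ {holds(e,e), linked(a), linked(c), linked(e), ready(a), ready(c)}  (15 atoms)
goal ⊆ F1  ⇒  h_max = 1

1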